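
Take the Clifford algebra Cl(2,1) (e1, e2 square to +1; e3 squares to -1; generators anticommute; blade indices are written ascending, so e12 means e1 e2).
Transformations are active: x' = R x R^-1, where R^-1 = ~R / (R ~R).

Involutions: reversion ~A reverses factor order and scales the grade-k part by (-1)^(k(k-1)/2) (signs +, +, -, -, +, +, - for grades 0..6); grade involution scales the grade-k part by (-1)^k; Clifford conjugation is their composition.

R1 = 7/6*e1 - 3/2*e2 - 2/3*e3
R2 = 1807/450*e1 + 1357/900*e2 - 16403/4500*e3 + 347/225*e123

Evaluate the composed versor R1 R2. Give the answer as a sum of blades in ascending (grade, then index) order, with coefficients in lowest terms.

Distribute over the terms of R1 (each basis-blade product reordered to ascending indices, repeated generators contracted through their squares):
(7/6*e1) R2 = 12649/2700 + 9499/5400*e12 - 114821/27000*e13 + 2429/1350*e23
(-3/2*e2) R2 = -1357/600 + 1807/300*e12 + 347/150*e13 + 16403/3000*e23
(-2/3*e3) R2 = -16403/6750 + 694/675*e12 + 1807/675*e13 + 1357/1350*e23
Summing the partial products and collecting blades:
Answer: -187/27000 + 15859/1800*e12 + 19919/27000*e13 + 74449/9000*e23


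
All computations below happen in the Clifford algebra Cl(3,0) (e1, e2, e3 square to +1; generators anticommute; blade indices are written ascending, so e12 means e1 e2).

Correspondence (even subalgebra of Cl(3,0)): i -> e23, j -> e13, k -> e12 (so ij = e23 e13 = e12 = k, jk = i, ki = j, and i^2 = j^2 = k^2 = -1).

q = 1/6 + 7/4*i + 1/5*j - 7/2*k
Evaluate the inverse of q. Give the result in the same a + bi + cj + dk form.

In blades: q = 1/6 - 7/2*e12 + 1/5*e13 + 7/4*e23.
With qbar = 1/6 + 7/2*e12 - 1/5*e13 - 7/4*e23 (scalar fixed, mapped units negated), q qbar = 55369/3600 (the sum of squared coefficients), so q^-1 = qbar / (55369/3600) = 600/55369 + 12600/55369*e12 - 720/55369*e13 - 6300/55369*e23; translating back:
Answer: 600/55369 - 6300/55369*i - 720/55369*j + 12600/55369*k


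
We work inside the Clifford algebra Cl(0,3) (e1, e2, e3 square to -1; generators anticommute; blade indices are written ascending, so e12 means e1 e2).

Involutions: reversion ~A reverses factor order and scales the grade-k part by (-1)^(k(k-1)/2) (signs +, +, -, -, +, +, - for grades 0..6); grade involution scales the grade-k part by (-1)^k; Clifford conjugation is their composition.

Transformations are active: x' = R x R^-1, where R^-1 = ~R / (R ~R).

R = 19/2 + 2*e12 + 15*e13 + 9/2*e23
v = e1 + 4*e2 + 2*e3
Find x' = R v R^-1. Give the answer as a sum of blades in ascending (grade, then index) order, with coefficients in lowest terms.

~R = 19/2 - 2*e12 - 15*e13 - 9/2*e23, and R ~R = 679/2, so R^-1 = ~R / (679/2).
R v = -57/2*e1 + 31*e2 + 52*e3 - 103/2*e123
Answer: -2689/679*e1 + 16/7*e2 + 206/679*e3


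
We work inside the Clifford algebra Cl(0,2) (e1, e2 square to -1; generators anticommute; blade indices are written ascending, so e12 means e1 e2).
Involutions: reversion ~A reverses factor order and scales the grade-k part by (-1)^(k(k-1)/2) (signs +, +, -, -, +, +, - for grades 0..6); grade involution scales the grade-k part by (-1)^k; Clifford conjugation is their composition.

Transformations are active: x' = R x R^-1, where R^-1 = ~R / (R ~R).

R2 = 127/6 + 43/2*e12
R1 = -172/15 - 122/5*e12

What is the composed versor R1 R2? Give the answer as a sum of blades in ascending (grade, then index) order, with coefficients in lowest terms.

Distribute over the terms of R1 (each basis-blade product reordered to ascending indices, repeated generators contracted through their squares):
(-172/15) R2 = -10922/45 - 3698/15*e12
(-122/5*e12) R2 = 2623/5 - 7747/15*e12
Summing the partial products and collecting blades:
Answer: 2537/9 - 763*e12


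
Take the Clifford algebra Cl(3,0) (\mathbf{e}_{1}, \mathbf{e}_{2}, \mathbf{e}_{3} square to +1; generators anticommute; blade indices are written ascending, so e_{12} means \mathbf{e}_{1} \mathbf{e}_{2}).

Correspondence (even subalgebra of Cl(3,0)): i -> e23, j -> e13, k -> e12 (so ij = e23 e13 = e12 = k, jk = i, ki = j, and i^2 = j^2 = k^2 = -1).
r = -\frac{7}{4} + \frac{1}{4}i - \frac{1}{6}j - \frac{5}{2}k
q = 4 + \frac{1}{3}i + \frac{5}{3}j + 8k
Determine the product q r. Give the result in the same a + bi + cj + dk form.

In blades: q = 4 + 8 e_{12} + \frac{5}{3} e_{13} + \frac{1}{3} e_{23}, r = -\frac{7}{4} - \frac{5}{2} e_{12} - \frac{1}{6} e_{13} + \frac{1}{4} e_{23}.
Distribute q over r term by term (generator squares from the signature, products reordered to ascending indices): (4)*r = -7 - 10 e_{12} - \frac{2}{3} e_{13} + e_{23}; (8 e_{12})*r = 20 - 14 e_{12} + 2 e_{13} + \frac{4}{3} e_{23}; (\frac{5}{3} e_{13})*r = \frac{5}{18} - \frac{5}{12} e_{12} - \frac{35}{12} e_{13} - \frac{25}{6} e_{23}; (\frac{1}{3} e_{23})*r = -\frac{1}{12} - \frac{1}{18} e_{12} + \frac{5}{6} e_{13} - \frac{7}{12} e_{23}.
Sum: \frac{475}{36} - \frac{881}{36} e_{12} - \frac{3}{4} e_{13} - \frac{29}{12} e_{23}; translating back through the correspondence:
Answer: \frac{475}{36} - \frac{29}{12}i - \frac{3}{4}j - \frac{881}{36}k


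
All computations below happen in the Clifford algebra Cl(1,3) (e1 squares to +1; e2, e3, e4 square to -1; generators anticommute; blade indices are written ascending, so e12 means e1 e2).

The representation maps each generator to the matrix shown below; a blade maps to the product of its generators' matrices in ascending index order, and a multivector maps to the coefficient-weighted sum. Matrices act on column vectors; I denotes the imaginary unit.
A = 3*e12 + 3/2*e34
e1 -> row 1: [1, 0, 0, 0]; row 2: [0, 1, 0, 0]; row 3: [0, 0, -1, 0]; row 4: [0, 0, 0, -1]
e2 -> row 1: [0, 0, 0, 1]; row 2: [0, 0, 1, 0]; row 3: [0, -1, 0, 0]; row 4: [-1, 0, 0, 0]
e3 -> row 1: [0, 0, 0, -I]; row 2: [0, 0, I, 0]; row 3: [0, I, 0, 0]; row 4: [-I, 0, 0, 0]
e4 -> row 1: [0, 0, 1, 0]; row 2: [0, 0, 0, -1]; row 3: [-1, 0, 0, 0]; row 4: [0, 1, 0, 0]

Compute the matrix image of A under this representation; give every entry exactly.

Bivector images (products of the table entries): rho(e12) = rho(e1)rho(e2) = row 1: [0, 0, 0, 1]; row 2: [0, 0, 1, 0]; row 3: [0, 1, 0, 0]; row 4: [1, 0, 0, 0]; rho(e34) = rho(e3)rho(e4) = row 1: [0, -I, 0, 0]; row 2: [-I, 0, 0, 0]; row 3: [0, 0, 0, -I]; row 4: [0, 0, -I, 0].
M = (3)*rho(e12) + (3/2)*rho(e34), summed entrywise:
Answer: row 1: [0, -3*I/2, 0, 3]; row 2: [-3*I/2, 0, 3, 0]; row 3: [0, 3, 0, -3*I/2]; row 4: [3, 0, -3*I/2, 0]


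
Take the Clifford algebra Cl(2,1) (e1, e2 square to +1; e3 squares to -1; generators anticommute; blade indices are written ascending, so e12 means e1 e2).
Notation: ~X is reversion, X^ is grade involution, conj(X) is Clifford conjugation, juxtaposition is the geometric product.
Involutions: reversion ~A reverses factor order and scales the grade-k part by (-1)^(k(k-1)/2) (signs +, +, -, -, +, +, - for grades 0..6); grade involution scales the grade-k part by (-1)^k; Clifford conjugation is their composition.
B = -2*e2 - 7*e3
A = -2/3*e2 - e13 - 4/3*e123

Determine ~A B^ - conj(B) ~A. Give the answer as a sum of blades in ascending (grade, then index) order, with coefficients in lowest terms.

first term: -4/3 - 7*e1 - 28/3*e12 - 8/3*e13 - 14/3*e23 - 2*e123
second term: -4/3 + 7*e1 - 28/3*e12 - 8/3*e13 + 14/3*e23 - 2*e123
Answer: -14*e1 - 28/3*e23


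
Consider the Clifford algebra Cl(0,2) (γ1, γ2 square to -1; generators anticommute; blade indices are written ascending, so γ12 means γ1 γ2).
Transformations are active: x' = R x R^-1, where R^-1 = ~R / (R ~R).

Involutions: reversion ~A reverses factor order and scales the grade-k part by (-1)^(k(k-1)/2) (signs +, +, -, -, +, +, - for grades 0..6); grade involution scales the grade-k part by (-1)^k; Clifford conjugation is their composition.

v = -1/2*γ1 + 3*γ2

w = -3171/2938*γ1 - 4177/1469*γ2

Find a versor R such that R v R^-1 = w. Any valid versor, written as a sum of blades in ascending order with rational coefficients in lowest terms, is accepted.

Since q(v) = q(w) = -37/4, the sum R = v + w = -2320/1469*γ1 + 230/1469*γ2 does the job whenever invertible.
Answer: -2320/1469*γ1 + 230/1469*γ2


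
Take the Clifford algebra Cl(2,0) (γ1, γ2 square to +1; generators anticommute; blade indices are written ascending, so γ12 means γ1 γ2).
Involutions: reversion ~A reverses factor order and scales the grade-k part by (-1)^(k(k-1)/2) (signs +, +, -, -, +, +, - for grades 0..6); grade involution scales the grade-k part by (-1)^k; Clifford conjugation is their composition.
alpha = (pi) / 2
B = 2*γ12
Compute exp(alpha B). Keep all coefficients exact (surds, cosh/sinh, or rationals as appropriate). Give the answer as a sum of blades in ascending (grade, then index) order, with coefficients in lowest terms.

B^2 = (2)^2*(γ12)^2 = 4*(-1) = -4 (a basis 2-blade squares to minus the product of its generators' squares).
B^2 = -4 — a negative square means the series sums to a rotation: l = 2, alpha*l = pi, so exp(alpha B) = cos(pi) + (sin(pi)/2)*B = -1 + (0)*B.
Answer: -1


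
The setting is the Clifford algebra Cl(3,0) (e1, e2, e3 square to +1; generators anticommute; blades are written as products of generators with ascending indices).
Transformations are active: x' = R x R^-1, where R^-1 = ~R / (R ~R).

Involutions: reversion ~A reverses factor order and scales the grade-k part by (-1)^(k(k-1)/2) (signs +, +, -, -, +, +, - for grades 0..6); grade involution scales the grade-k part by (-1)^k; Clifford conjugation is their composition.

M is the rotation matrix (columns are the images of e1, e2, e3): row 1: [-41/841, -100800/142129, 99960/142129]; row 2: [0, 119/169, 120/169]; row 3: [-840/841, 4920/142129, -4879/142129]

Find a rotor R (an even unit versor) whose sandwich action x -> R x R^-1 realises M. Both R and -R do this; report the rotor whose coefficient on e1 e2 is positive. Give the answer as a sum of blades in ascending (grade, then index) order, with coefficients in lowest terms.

Method: write R = a + b12*e1 e2 + b13*e1 e3 + b23*e2 e3 with a^2 + b12^2 + b13^2 + b23^2 = 1 (so R^-1 = ~R). Expanding the columns R e_j ~R gives tr M = 4a^2 - 1 and, from the antisymmetric part, M21 - M12 = -4a*b12, M13 - M31 = 4a*b13, M32 - M23 = -4a*b23.
Here tr M = 88271/142129, so a^2 = (1 + tr M)/4 = 57600/142129 and a = ±240/377. Taking a = 240/377: M21 - M12 = 100800/142129, M13 - M31 = 241920/142129, M32 - M23 = -96000/142129, giving b12 = -105/377, b13 = 252/377, b23 = 100/377, i.e. R = 240/377 - 105/377*e1 e2 + 252/377*e1 e3 + 100/377*e2 e3.
Its e1 e2 coefficient is negative, so report the other preimage -R.
Answer: -240/377 + 105/377*e1 e2 - 252/377*e1 e3 - 100/377*e2 e3. Uniqueness: Spin(3) -> SO(3) maps R and -R to the same rotation of trace 88271/142129; fixing the sign of the e1 e2 coefficient removes the ambiguity.


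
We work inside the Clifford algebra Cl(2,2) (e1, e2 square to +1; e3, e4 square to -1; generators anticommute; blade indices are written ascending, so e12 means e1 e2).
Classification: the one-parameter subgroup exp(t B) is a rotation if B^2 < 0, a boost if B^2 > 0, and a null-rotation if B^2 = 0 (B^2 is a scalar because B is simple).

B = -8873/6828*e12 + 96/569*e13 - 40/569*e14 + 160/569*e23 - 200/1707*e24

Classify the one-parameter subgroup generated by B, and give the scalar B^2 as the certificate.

B^2 term by term: the squares give (-8873/6828)^2*(e12)^2 + (96/569)^2*(e13)^2 + (-40/569)^2*(e14)^2 + (160/569)^2*(e23)^2 + (-200/1707)^2*(e24)^2 = 78730129/46621584*(-1) + 9216/323761*(+1) + 1600/323761*(+1) + 25600/323761*(+1) + 40000/2913849*(+1) = -25/16 (each basis 2-blade squares to minus the product of its generators' squares); cross terms between blades sharing an index anticommute and cancel; the commuting (index-disjoint) pairs give grade-4 terms 2*c*c'*(blade product), which cancel blade by blade — e1234: 12800/323761 - 12800/323761 = 0 — confirming B is simple. So B^2 = -25/16.
Answer: rotation, certificate B^2 = -25/16. The invariant at work: B^2 = -25/16 is unchanged by conjugation, hence its sign classifies the subgroup whatever basis B is written in.


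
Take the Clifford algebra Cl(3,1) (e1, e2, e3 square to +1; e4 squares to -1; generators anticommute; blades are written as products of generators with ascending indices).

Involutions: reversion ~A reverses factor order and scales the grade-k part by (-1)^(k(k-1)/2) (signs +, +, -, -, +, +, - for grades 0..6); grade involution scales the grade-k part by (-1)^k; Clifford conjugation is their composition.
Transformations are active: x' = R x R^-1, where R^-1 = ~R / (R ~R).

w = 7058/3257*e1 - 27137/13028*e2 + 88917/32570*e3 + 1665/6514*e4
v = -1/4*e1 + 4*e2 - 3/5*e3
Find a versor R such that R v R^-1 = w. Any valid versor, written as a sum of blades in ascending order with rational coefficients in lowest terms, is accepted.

A norm check does it: q(v) = q(w) = 6569/400, hence R = v + w = 24975/13028*e1 + 24975/13028*e2 + 13875/6514*e3 + 1665/6514*e4 realises the map — parallel part kept, (v - w)/2 negated, v carried to w.
Answer: 24975/13028*e1 + 24975/13028*e2 + 13875/6514*e3 + 1665/6514*e4


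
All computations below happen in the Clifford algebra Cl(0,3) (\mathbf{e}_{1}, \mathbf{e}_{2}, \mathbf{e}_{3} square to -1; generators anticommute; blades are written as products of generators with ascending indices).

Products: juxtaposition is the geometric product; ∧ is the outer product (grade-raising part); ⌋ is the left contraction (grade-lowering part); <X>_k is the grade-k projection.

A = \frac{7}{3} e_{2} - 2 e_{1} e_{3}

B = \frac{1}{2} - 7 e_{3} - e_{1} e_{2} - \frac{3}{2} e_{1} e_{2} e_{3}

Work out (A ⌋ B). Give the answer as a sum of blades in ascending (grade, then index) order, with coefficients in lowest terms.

step 1: -\frac{7}{3} e_{1} + 3 e_{2} - \frac{7}{2} e_{1} e_{3}
Answer: -\frac{7}{3} e_{1} + 3 e_{2} - \frac{7}{2} e_{1} e_{3}


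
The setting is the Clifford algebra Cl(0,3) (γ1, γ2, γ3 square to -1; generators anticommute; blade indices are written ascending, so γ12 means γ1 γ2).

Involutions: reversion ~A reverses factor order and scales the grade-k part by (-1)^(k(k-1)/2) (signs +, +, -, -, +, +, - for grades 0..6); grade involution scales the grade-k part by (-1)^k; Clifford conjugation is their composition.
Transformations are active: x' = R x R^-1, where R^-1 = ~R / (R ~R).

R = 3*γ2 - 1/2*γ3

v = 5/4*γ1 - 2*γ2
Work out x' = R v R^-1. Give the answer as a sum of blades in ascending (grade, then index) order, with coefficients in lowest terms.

~R = 3*γ2 - 1/2*γ3, and R ~R = -37/4, so R^-1 = ~R / (-37/4).
R v = 6 - 15/4*γ12 + 5/8*γ13 - γ23
Answer: -5/4*γ1 - 70/37*γ2 + 24/37*γ3


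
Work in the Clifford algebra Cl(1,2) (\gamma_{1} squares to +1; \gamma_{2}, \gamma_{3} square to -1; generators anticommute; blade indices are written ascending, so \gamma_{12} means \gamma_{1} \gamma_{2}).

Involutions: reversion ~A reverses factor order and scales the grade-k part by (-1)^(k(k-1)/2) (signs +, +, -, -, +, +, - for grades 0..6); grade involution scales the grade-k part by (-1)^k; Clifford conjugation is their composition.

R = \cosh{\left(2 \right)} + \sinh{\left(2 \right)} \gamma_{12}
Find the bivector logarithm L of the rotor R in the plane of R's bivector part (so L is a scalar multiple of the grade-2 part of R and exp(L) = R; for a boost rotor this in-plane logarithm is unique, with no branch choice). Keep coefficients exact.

The scalar part of R is \cosh{\left(2 \right)}, giving the rapidity magnitude (cosh is even); the bivector part supplies orientation, its quotient by sinh of the rapidity is the plane, and L = rapidity * plane — unique in that plane, since flipping both signs leaves L unchanged.
Concretely: cosh(rapidity) = \cosh{\left(2 \right)} gives rapidity = ±2, and since rapidity/sinh(rapidity) is even the sign is immaterial: L = (rapidity/sinh(rapidity)) * <R>_2 = (\frac{2}{\sinh{\left(2 \right)}}) * <R>_2.
Answer: 2 \gamma_{12}


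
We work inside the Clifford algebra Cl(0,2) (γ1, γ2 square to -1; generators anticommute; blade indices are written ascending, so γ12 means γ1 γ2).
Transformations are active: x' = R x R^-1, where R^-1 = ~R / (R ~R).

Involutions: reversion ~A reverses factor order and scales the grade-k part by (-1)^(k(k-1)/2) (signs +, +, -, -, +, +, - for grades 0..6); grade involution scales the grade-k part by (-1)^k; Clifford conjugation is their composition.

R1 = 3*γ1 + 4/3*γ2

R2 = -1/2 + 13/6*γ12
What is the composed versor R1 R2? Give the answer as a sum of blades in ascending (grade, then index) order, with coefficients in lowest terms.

Distribute over the terms of R1 (each basis-blade product reordered to ascending indices, repeated generators contracted through their squares):
(3*γ1) R2 = -3/2*γ1 - 13/2*γ2
(4/3*γ2) R2 = 26/9*γ1 - 2/3*γ2
Summing the partial products and collecting blades:
Answer: 25/18*γ1 - 43/6*γ2


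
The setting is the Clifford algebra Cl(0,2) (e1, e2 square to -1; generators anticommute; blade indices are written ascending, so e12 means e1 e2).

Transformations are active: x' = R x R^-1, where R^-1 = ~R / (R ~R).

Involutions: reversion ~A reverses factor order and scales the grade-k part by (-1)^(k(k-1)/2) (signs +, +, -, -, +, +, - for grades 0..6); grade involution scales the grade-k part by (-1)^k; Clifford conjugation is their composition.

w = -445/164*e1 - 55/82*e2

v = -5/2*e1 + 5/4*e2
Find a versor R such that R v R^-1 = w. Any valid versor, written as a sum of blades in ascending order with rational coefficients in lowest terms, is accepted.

The midline construction: v and w both square to -125/16, so reflecting in their sum -855/164*e1 + 95/164*e2 exchanges them.
Answer: -855/164*e1 + 95/164*e2


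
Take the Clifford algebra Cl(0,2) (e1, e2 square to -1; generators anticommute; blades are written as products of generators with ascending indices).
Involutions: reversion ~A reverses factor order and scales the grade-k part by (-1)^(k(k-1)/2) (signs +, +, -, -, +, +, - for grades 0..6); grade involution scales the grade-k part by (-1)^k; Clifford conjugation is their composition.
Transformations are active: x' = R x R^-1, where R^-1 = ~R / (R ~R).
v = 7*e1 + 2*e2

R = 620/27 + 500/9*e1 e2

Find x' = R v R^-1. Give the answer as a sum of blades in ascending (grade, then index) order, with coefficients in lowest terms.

~R = 620/27 - 500/9*e1 e2, and R ~R = 2634400/729, so R^-1 = ~R / (2634400/729).
R v = 1340/27*e1 + 11740/27*e2
Answer: -20974/3293*e1 + 11611/3293*e2


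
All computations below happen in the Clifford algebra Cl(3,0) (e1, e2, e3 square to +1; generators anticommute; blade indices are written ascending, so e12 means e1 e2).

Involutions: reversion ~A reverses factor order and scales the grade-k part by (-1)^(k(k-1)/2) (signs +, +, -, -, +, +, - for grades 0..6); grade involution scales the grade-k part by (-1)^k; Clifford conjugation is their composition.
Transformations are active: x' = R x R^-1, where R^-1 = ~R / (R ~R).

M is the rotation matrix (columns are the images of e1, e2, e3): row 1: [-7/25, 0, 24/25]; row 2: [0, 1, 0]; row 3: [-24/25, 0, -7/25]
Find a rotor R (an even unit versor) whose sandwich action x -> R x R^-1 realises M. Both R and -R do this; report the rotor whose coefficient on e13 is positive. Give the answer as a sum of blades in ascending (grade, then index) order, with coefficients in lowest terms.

Method: write R = a + b12*e12 + b13*e13 + b23*e23 with a^2 + b12^2 + b13^2 + b23^2 = 1 (so R^-1 = ~R). Expanding the columns R e_j ~R gives tr M = 4a^2 - 1 and, from the antisymmetric part, M21 - M12 = -4a*b12, M13 - M31 = 4a*b13, M32 - M23 = -4a*b23.
Here tr M = 11/25, so a^2 = (1 + tr M)/4 = 9/25 and a = ±3/5. Taking a = 3/5: M21 - M12 = 0, M13 - M31 = 48/25, M32 - M23 = 0, giving b12 = 0, b13 = 4/5, b23 = 0, i.e. R = 3/5 + 4/5*e13.
Its e13 coefficient is already positive.
Answer: 3/5 + 4/5*e13. Recall the cover is two-to-one: with M of trace 11/25, both preimages act alike, and the stated e13 sign chooses the sheet.


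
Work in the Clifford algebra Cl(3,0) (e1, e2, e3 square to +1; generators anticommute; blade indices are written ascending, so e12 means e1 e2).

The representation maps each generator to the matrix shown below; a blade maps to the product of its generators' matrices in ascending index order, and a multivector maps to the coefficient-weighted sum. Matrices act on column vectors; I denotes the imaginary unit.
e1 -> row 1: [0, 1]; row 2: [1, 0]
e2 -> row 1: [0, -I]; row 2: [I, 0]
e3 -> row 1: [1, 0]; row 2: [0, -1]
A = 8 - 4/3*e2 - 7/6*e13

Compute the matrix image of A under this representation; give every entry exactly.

Bivector images (products of the table entries): rho(e13) = rho(e1)rho(e3) = row 1: [0, -1]; row 2: [1, 0].
M = (8)*1 + (-4/3)*rho(e2) + (-7/6)*rho(e13), summed entrywise (1 is the identity matrix):
Answer: row 1: [8, 7/6 + 4*I/3]; row 2: [-7/6 - 4*I/3, 8]


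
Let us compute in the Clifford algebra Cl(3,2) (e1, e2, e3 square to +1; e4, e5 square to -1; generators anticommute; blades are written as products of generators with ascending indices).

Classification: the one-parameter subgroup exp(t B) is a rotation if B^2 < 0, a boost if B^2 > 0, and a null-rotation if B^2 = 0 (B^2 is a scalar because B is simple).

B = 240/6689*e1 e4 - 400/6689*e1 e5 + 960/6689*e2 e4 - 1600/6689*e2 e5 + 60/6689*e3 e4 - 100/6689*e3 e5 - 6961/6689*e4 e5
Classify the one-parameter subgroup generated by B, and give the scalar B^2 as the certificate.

B^2 term by term: the squares give (240/6689)^2*(e1 e4)^2 + (-400/6689)^2*(e1 e5)^2 + (960/6689)^2*(e2 e4)^2 + (-1600/6689)^2*(e2 e5)^2 + (60/6689)^2*(e3 e4)^2 + (-100/6689)^2*(e3 e5)^2 + (-6961/6689)^2*(e4 e5)^2 = 57600/44742721*(+1) + 160000/44742721*(+1) + 921600/44742721*(+1) + 2560000/44742721*(+1) + 3600/44742721*(+1) + 10000/44742721*(+1) + 48455521/44742721*(-1) = -1 (each basis 2-blade squares to minus the product of its generators' squares); cross terms between blades sharing an index anticommute and cancel; the commuting (index-disjoint) pairs give grade-4 terms 2*c*c'*(blade product), which cancel blade by blade — e1 e2 e4 e5: 768000/44742721 - 768000/44742721 = 0; e1 e3 e4 e5: 48000/44742721 - 48000/44742721 = 0; e2 e3 e4 e5: 192000/44742721 - 192000/44742721 = 0 — confirming B is simple. So B^2 = -1.
Answer: rotation, certificate B^2 = -1. The class reads off the invariant scalar -1 directly.


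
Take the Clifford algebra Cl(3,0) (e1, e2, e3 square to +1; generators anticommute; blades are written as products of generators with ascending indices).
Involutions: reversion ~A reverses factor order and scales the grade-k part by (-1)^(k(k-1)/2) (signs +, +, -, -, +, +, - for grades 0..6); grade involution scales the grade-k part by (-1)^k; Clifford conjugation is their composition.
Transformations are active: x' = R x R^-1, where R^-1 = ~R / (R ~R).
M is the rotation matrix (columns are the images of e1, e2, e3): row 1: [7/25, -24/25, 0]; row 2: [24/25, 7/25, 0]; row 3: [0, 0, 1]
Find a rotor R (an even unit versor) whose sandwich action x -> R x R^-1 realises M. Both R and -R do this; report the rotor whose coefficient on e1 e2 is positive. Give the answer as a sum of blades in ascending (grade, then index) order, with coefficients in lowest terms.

Method: write R = a + b12*e1 e2 + b13*e1 e3 + b23*e2 e3 with a^2 + b12^2 + b13^2 + b23^2 = 1 (so R^-1 = ~R). Expanding the columns R e_j ~R gives tr M = 4a^2 - 1 and, from the antisymmetric part, M21 - M12 = -4a*b12, M13 - M31 = 4a*b13, M32 - M23 = -4a*b23.
Here tr M = 39/25, so a^2 = (1 + tr M)/4 = 16/25 and a = ±4/5. Taking a = 4/5: M21 - M12 = 48/25, M13 - M31 = 0, M32 - M23 = 0, giving b12 = -3/5, b13 = 0, b23 = 0, i.e. R = 4/5 - 3/5*e1 e2.
Its e1 e2 coefficient is negative, so report the other preimage -R.
Answer: -4/5 + 3/5*e1 e2. Why the constraint matters: R and -R act identically through the sandwich — M has trace 39/25 either way — so only the sign condition on e1 e2 picks one of the two preimages.


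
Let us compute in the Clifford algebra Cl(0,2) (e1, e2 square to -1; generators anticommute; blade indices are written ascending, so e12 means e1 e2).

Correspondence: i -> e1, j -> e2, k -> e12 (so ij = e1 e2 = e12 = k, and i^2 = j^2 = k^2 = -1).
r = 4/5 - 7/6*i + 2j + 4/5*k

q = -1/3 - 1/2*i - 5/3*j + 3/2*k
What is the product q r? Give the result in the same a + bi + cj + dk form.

In blades: q = -1/3 - 1/2*e1 - 5/3*e2 + 3/2*e12, r = 4/5 - 7/6*e1 + 2*e2 + 4/5*e12.
Distribute q over r term by term (generator squares from the signature, products reordered to ascending indices): (-1/3)*r = -4/15 + 7/18*e1 - 2/3*e2 - 4/15*e12; (-1/2*e1)*r = -7/12 - 2/5*e1 + 2/5*e2 - e12; (-5/3*e2)*r = 10/3 - 4/3*e1 - 4/3*e2 - 35/18*e12; (3/2*e12)*r = -6/5 - 3*e1 - 7/4*e2 + 6/5*e12.
Sum: 77/60 - 391/90*e1 - 67/20*e2 - 181/90*e12; translating back through the correspondence:
Answer: 77/60 - 391/90*i - 67/20*j - 181/90*k


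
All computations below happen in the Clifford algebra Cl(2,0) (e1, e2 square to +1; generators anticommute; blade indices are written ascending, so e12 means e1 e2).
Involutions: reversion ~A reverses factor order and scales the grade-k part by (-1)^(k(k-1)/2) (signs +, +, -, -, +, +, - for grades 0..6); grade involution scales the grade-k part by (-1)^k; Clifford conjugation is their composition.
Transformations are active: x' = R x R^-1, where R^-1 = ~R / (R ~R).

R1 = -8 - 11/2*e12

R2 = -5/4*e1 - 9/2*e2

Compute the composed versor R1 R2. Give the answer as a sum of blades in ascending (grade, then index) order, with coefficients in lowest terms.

Distribute over the terms of R1 (each basis-blade product reordered to ascending indices, repeated generators contracted through their squares):
(-8) R2 = 10*e1 + 36*e2
(-11/2*e12) R2 = 99/4*e1 - 55/8*e2
Summing the partial products and collecting blades:
Answer: 139/4*e1 + 233/8*e2


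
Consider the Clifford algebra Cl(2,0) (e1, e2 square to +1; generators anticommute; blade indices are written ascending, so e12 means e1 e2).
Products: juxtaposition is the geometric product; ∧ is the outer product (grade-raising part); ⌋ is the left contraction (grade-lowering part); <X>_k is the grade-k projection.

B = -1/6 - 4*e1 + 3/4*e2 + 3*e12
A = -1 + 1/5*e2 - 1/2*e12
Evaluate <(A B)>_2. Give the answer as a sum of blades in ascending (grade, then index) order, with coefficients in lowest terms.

step 1: 109/60 + 121/40*e1 - 167/60*e2 - 127/60*e12
step 2: -127/60*e12
Answer: -127/60*e12


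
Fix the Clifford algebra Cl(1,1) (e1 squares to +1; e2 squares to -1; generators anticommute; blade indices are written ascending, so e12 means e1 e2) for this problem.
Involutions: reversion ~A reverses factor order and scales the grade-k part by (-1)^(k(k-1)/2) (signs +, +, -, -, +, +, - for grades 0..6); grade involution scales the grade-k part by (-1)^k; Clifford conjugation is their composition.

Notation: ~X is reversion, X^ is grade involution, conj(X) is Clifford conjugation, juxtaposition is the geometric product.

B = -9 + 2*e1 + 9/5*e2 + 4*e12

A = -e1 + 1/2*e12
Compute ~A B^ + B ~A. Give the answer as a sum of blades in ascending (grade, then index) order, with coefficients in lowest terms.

first term: 81/10*e1 - 5*e2 + 63/10*e12
second term: -4 + 81/10*e1 + 3*e2 + 63/10*e12
Answer: -4 + 81/5*e1 - 2*e2 + 63/5*e12


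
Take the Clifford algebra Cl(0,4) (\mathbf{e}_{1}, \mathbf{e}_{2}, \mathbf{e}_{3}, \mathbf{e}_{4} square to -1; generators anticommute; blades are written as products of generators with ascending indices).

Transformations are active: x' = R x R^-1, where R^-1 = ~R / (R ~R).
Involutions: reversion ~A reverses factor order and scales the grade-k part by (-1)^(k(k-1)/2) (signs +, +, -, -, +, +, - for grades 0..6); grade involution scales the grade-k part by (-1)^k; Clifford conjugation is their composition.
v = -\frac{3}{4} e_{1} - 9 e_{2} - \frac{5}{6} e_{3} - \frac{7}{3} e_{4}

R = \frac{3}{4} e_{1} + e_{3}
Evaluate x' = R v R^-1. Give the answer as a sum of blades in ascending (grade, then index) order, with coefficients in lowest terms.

~R = \frac{3}{4} e_{1} + e_{3}, and R ~R = -\frac{25}{16}, so R^-1 = ~R / (-\frac{25}{16}).
R v = \frac{67}{48} - \frac{27}{4} e_{1} e_{2} + \frac{1}{8} e_{1} e_{3} - \frac{7}{4} e_{1} e_{4} + 9 e_{2} e_{3} - \frac{7}{3} e_{3} e_{4}
Answer: -\frac{59}{100} e_{1} + 9 e_{2} - \frac{143}{150} e_{3} + \frac{7}{3} e_{4}


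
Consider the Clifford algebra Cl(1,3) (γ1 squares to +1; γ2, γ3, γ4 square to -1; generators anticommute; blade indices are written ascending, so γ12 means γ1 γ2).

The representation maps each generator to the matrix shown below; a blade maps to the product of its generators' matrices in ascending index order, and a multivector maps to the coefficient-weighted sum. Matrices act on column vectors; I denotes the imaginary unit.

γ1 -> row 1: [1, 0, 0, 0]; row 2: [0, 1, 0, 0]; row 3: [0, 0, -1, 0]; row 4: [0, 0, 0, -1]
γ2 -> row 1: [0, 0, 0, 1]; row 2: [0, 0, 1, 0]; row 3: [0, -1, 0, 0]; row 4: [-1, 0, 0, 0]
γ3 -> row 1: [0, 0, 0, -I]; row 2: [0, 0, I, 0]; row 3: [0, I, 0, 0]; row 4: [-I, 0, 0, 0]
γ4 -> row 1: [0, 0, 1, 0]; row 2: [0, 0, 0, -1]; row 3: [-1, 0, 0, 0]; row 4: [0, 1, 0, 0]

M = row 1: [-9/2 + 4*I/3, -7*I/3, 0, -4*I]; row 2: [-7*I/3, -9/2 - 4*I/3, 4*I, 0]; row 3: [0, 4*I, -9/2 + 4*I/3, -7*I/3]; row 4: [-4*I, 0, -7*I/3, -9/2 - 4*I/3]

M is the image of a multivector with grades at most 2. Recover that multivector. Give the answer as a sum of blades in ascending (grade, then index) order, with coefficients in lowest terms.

Method: the blade images are trace-orthogonal — tr(rho(e_A) rho(e_B)^-1) = 4 if A = B and 0 otherwise — and rho(e_A)^-1 = (e_A)^2 * rho(e_A) with (e_A)^2 = +1 or -1, so the coefficient of e_A in the preimage is (e_A)^2 * tr(M rho(e_A))/4.
Nonzero projections over blades of grade <= 2: 1: (1)^2 = +1, tr(M 1) = -18, coefficient -9/2; γ3: (γ3)^2 = -1, tr(M rho(γ3)) = -16, coefficient 4; γ23: (γ23)^2 = -1, tr(M rho(γ23)) = 16/3, coefficient -4/3; γ34: (γ34)^2 = -1, tr(M rho(γ34)) = -28/3, coefficient 7/3. Every other blade of grade <= 2 projects to 0.
Answer: -9/2 + 4*γ3 - 4/3*γ23 + 7/3*γ34


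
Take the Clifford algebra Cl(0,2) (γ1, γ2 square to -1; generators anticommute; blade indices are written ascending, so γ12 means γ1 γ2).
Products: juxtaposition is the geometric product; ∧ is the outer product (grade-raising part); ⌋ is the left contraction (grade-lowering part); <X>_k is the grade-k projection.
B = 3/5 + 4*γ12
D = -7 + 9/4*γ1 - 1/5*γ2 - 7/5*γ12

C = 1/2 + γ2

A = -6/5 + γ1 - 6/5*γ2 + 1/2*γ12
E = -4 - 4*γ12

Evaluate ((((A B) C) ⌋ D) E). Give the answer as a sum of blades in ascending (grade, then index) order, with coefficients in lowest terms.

step 1: -68/25 - 21/5*γ1 - 118/25*γ2 - 9/2*γ12
step 2: 84/25 + 12/5*γ1 - 127/25*γ2 - 129/20*γ12
step 3: -19483/500 + 1834/125*γ1 + 336/125*γ2 - 588/125*γ12
step 4: 17131/125 - 1736/25*γ1 + 5992/125*γ2 + 4367/25*γ12
Answer: 17131/125 - 1736/25*γ1 + 5992/125*γ2 + 4367/25*γ12


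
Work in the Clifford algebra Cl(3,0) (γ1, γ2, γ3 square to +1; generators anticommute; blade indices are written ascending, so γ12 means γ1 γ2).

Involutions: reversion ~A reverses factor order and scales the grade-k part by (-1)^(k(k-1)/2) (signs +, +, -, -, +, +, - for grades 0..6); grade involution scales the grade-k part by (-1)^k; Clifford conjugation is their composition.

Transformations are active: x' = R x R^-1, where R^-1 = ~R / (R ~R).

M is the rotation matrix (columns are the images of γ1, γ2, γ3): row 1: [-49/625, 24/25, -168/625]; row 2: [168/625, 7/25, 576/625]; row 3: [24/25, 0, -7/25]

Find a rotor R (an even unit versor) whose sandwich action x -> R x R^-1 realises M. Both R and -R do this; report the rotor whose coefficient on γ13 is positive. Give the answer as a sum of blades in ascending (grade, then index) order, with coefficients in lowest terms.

Method: write R = a + b12*γ12 + b13*γ13 + b23*γ23 with a^2 + b12^2 + b13^2 + b23^2 = 1 (so R^-1 = ~R). Expanding the columns R e_j ~R gives tr M = 4a^2 - 1 and, from the antisymmetric part, M21 - M12 = -4a*b12, M13 - M31 = 4a*b13, M32 - M23 = -4a*b23.
Here tr M = -49/625, so a^2 = (1 + tr M)/4 = 144/625 and a = ±12/25. Taking a = 12/25: M21 - M12 = -432/625, M13 - M31 = -768/625, M32 - M23 = -576/625, giving b12 = 9/25, b13 = -16/25, b23 = 12/25, i.e. R = 12/25 + 9/25*γ12 - 16/25*γ13 + 12/25*γ23.
Its γ13 coefficient is negative, so report the other preimage -R.
Answer: -12/25 - 9/25*γ12 + 16/25*γ13 - 12/25*γ23. Why the constraint matters: R and -R act identically through the sandwich — M has trace -49/625 either way — so only the sign condition on γ13 picks one of the two preimages.


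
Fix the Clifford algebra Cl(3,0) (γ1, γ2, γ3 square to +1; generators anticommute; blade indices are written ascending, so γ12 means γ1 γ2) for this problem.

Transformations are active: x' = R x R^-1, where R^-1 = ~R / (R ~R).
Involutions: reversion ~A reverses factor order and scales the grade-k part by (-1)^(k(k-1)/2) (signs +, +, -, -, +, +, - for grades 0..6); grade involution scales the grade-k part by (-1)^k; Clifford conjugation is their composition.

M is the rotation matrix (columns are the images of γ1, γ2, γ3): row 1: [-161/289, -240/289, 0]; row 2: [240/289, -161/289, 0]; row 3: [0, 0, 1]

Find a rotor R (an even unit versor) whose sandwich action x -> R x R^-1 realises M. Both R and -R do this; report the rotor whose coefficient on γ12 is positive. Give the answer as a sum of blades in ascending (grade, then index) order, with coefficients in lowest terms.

Method: write R = a + b12*γ12 + b13*γ13 + b23*γ23 with a^2 + b12^2 + b13^2 + b23^2 = 1 (so R^-1 = ~R). Expanding the columns R e_j ~R gives tr M = 4a^2 - 1 and, from the antisymmetric part, M21 - M12 = -4a*b12, M13 - M31 = 4a*b13, M32 - M23 = -4a*b23.
Here tr M = -33/289, so a^2 = (1 + tr M)/4 = 64/289 and a = ±8/17. Taking a = 8/17: M21 - M12 = 480/289, M13 - M31 = 0, M32 - M23 = 0, giving b12 = -15/17, b13 = 0, b23 = 0, i.e. R = 8/17 - 15/17*γ12.
Its γ12 coefficient is negative, so report the other preimage -R.
Answer: -8/17 + 15/17*γ12. Why the constraint matters: R and -R act identically through the sandwich — M has trace -33/289 either way — so only the sign condition on γ12 picks one of the two preimages.


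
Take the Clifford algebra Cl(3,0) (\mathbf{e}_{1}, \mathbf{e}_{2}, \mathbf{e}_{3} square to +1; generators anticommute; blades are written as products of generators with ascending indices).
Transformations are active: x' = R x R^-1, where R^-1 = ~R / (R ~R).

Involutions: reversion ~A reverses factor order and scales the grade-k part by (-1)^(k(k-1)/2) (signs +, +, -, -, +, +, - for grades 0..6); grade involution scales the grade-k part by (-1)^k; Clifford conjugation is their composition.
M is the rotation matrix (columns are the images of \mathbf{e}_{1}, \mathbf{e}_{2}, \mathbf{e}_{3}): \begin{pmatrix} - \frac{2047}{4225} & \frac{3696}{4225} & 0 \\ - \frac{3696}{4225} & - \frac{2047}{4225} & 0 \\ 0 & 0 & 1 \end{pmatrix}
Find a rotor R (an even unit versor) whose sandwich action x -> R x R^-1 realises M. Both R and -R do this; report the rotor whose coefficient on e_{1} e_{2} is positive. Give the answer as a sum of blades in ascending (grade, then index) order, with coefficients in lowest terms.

Method: write R = a + b12*e_{1} e_{2} + b13*e_{1} e_{3} + b23*e_{2} e_{3} with a^2 + b12^2 + b13^2 + b23^2 = 1 (so R^-1 = ~R). Expanding the columns R e_j ~R gives tr M = 4a^2 - 1 and, from the antisymmetric part, M21 - M12 = -4a*b12, M13 - M31 = 4a*b13, M32 - M23 = -4a*b23.
Here tr M = \frac{131}{4225}, so a^2 = (1 + tr M)/4 = \frac{1089}{4225} and a = ±\frac{33}{65}. Taking a = \frac{33}{65}: M21 - M12 = -\frac{7392}{4225}, M13 - M31 = 0, M32 - M23 = 0, giving b12 = \frac{56}{65}, b13 = 0, b23 = 0, i.e. R = \frac{33}{65} + \frac{56}{65} e_{1} e_{2}.
Its e_{1} e_{2} coefficient is already positive.
Answer: \frac{33}{65} + \frac{56}{65} e_{1} e_{2}. Note: both R and -R realise this M (trace \frac{131}{4225}); the covering map identifies them, and the e_{1} e_{2}-coefficient sign is the tie-breaker.


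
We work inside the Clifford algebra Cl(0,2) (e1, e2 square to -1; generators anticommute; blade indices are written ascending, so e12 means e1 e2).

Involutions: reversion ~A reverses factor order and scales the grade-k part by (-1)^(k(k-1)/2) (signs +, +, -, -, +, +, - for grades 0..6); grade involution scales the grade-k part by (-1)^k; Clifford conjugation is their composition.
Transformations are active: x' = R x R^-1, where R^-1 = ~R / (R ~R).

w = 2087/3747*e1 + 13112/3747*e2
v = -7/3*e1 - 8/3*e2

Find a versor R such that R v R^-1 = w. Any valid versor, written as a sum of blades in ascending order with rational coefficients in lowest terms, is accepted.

Since q(v) = q(w) = -113/9, the sum R = v + w = -6656/3747*e1 + 1040/1249*e2 does the job whenever invertible.
Answer: -6656/3747*e1 + 1040/1249*e2


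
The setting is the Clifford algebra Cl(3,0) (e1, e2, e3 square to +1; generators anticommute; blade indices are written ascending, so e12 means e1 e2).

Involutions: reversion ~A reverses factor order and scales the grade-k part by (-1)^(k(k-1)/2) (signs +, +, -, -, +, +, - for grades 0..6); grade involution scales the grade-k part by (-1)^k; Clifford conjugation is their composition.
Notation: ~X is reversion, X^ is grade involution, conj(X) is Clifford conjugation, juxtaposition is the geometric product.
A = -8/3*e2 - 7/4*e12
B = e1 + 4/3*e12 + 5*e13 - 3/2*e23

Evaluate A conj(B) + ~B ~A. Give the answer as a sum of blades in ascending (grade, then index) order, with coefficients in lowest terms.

first term: -7/3 - 32/9*e1 - 7/4*e2 - 4*e3 - 8/3*e12 - 21/8*e13 - 35/4*e23 - 40/3*e123
second term: 7/3 + 32/9*e1 + 7/4*e2 + 4*e3 - 8/3*e12 - 21/8*e13 - 35/4*e23 - 40/3*e123
Answer: -16/3*e12 - 21/4*e13 - 35/2*e23 - 80/3*e123


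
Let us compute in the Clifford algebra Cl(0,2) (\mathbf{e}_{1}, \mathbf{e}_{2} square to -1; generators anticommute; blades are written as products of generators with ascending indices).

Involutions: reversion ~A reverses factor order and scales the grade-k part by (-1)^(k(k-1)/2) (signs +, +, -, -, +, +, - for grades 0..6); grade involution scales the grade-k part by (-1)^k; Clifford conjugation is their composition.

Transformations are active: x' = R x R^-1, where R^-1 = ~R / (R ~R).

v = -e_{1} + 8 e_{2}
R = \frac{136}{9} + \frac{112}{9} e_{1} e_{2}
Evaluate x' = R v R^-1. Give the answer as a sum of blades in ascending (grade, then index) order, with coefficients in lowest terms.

~R = \frac{136}{9} - \frac{112}{9} e_{1} e_{2}, and R ~R = \frac{31040}{81}, so R^-1 = ~R / (\frac{31040}{81}).
R v = -\frac{344}{3} e_{1} + \frac{976}{9} e_{2}
Answer: -\frac{3901}{485} e_{1} + \frac{268}{485} e_{2}


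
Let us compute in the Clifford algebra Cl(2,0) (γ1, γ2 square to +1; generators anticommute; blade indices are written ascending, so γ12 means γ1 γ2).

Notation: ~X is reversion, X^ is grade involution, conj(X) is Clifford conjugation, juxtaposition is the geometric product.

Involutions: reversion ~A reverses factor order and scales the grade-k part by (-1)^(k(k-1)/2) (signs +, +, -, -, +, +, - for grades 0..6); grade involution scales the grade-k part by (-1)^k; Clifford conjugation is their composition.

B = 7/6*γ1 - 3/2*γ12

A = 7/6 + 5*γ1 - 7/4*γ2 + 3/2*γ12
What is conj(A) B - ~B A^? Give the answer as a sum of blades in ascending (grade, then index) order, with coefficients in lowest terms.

first term: -97/12 + 287/72*γ1 + 37/4*γ2 - 91/24*γ12
second term: -97/12 + 287/72*γ1 + 37/4*γ2 + 91/24*γ12
Answer: -91/12*γ12


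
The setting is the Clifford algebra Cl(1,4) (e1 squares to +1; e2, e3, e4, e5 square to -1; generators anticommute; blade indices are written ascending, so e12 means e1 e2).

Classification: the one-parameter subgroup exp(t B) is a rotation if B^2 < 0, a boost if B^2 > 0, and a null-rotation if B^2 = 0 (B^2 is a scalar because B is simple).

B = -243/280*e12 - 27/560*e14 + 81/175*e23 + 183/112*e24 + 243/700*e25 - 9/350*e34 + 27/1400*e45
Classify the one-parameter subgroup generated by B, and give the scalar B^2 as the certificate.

B^2 term by term: the squares give (-243/280)^2*(e12)^2 + (-27/560)^2*(e14)^2 + (81/175)^2*(e23)^2 + (183/112)^2*(e24)^2 + (243/700)^2*(e25)^2 + (-9/350)^2*(e34)^2 + (27/1400)^2*(e45)^2 = 59049/78400*(+1) + 729/313600*(+1) + 6561/30625*(-1) + 33489/12544*(-1) + 59049/490000*(-1) + 81/122500*(-1) + 729/1960000*(-1) = -9/4 (each basis 2-blade squares to minus the product of its generators' squares); cross terms between blades sharing an index anticommute and cancel; the commuting (index-disjoint) pairs give grade-4 terms 2*c*c'*(blade product), which cancel blade by blade — e1234: 2187/49000 - 2187/49000 = 0; e1245: -6561/196000 + 6561/196000 = 0; e2345: 2187/122500 - 2187/122500 = 0 — confirming B is simple. So B^2 = -9/4.
Answer: rotation, certificate B^2 = -9/4. Certificate logic: -9/4 is a conjugation-invariant scalar, so its sign fixes rotation versus boost versus null-rotation outright.
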